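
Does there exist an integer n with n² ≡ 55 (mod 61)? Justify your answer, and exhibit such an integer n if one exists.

61 is prime, so by Euler's criterion 55 is a square mod 61 iff 55^((61−1)/2) = 55^30 ≡ 1 (mod 61).
Squaring successively (mod 61): 55^2 = 3025 ≡ 36; 55^4 ≡ 36² = 1296 ≡ 15; 55^8 ≡ 15² = 225 ≡ 42; 55^16 ≡ 42² = 1764 ≡ 56.
Since 30 = 16 + 8 + 4 + 2, 55^30 ≡ 56 · 42 · 15 · 36; multiplying out mod 61: 56·42 = 2352 ≡ 34, then 34·15 = 510 ≡ 22, then 22·36 = 792 ≡ 60. Thus 55^30 ≡ 60 ≡ −1 (mod 61).
By Euler's criterion 55 is a quadratic non-residue mod 61: no n satisfies n² ≡ 55 (mod 61).

No such integer exists.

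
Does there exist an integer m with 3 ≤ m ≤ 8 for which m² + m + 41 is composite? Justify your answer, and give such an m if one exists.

No, no such integer m in that range exists.

The values for m = 3, 4, …, 8 are 53, 61, 71, 83, 97, 113, and each of these is prime.
So no value in the range makes the expression composite.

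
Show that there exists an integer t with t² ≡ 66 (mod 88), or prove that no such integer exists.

Reduce modulo 4, which divides 88: we would need t² ≡ 2 (mod 4).
Since (4 − t)² ≡ t² (mod 4), it suffices to square t = 0, 1, …, 2: the residues are 0, 1, 0.
So the quadratic residues mod 4 are {0, 1}, and 2 is not among them.
Hence no integer t has t² ≡ 66 (mod 88).

No, no such integer exists.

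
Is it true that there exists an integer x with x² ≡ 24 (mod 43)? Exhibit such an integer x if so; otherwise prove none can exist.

Take x = 29. Then 29² = 841 = 19·43 + 24, so 29² ≡ 24 (mod 43).

x = 29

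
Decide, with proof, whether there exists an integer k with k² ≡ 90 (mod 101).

101 is prime, so by Euler's criterion 90 is a square mod 101 iff 90^((101−1)/2) = 90^50 ≡ 1 (mod 101).
Repeated squaring mod 101: 90^2 = 8100 ≡ 20; 90^4 ≡ 20² = 400 ≡ 97; 90^8 ≡ 97² = 9409 ≡ 16; 90^16 ≡ 16² = 256 ≡ 54; 90^32 ≡ 54² = 2916 ≡ 88.
Since 50 = 32 + 16 + 2, 90^50 ≡ 88 · 54 · 20; multiplying out mod 101: 88·54 = 4752 ≡ 5, then 5·20 = 100 ≡ 100. Thus 90^50 ≡ 100 ≡ −1 (mod 101).
By Euler's criterion 90 is a quadratic non-residue mod 101: no k satisfies k² ≡ 90 (mod 101).

No, no such integer exists.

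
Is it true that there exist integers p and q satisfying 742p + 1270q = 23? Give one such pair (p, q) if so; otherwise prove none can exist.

No, no such integers exist.

Both 742 and 1270 are divisible by gcd(742, 1270) = 2, hence so is any combination 742p + 1270q.
But 23 is not a multiple of 2 (it leaves remainder 1).
Therefore 742p + 1270q = 23 has no solution in integers.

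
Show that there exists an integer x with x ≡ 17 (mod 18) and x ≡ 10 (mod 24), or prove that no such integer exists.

gcd(18, 24) = 6. If x ≡ 17 (mod 18) and x ≡ 10 (mod 24), then x ≡ 17 (mod 6) and x ≡ 10 (mod 6).
But 17 mod 6 = 5 while 10 mod 6 = 4, a contradiction.
So no integer satisfies both congruences.

No such integer exists.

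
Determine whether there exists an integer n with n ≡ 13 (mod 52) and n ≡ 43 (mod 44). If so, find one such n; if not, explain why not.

Both moduli are multiples of 4 = gcd(52, 44), so any solution would satisfy n ≡ 13 and n ≡ 43 modulo 4 simultaneously.
But 13 mod 4 = 1 while 43 mod 4 = 3, a contradiction.
Hence the system has no solution.

No, no such integer exists.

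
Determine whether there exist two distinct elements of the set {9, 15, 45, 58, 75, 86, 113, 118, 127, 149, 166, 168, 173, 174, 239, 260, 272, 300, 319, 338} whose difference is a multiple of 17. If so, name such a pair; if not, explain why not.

15 mod 17 = 15 and 168 mod 17 = 15, so 168 − 15 = 153 = 9·17.

The pair (15, 168) works.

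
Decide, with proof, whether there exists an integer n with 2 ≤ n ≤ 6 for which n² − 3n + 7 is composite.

n = 6

At n = 6: 6² − 3·6 + 7 = 25 = 5·5, which is composite.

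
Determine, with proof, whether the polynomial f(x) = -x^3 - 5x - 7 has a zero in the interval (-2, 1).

Yes, f has a root in the interval.

f(-2) = 11 and f(1) = -13, which have opposite signs.
Since f is a polynomial it is continuous on [-2, 1].
By the Intermediate Value Theorem f must vanish at some point of (-2, 1).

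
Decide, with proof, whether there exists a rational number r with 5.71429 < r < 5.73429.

Scale by 11: the interval becomes (62.85719, 63.07719), which contains the integer 63.
Hence 63/11 is a rational number with 5.71429 < 63/11 < 5.73429.

r = 63/11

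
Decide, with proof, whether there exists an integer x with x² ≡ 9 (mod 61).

Take x = 58. Then 58² = 3364 = 55·61 + 9, so 58² ≡ 9 (mod 61).

x = 58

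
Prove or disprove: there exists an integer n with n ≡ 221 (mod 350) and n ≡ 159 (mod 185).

No, no such integer exists.

Reduce both congruences modulo 5, which divides 350 and 185: they say n ≡ 221 (mod 5) and n ≡ 159 (mod 5).
These are incompatible: 221 − 159 = 62 is not divisible by 5.
Therefore no such n exists.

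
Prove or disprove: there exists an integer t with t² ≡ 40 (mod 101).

No, no such integer exists.

101 is prime, so by Euler's criterion 40 is a square mod 101 iff 40^((101−1)/2) = 40^50 ≡ 1 (mod 101).
Squaring successively (mod 101): 40^2 = 1600 ≡ 85; 40^4 ≡ 85² = 7225 ≡ 54; 40^8 ≡ 54² = 2916 ≡ 88; 40^16 ≡ 88² = 7744 ≡ 68; 40^32 ≡ 68² = 4624 ≡ 79.
Since 50 = 32 + 16 + 2, 40^50 ≡ 79 · 68 · 85; multiplying out mod 101: 79·68 = 5372 ≡ 19, then 19·85 = 1615 ≡ 100. Thus 40^50 ≡ 100 ≡ −1 (mod 101).
By Euler's criterion 40 is a quadratic non-residue mod 101: no t satisfies t² ≡ 40 (mod 101).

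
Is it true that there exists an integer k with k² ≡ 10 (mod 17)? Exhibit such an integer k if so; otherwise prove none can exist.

Computing k² mod 17 for k = 0, 1, …, 8 (enough, by the symmetry k ↦ 17 − k) gives 0, 1, 4, 9, 16, 8, 2, 15, 13.
The set of squares mod 17 is therefore {0, 1, 2, 4, 8, 9, 13, 15, 16}, which does not contain 10.
Hence no integer k has k² ≡ 10 (mod 17).

There is no such integer.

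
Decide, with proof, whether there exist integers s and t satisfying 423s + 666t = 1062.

Every value of 423s + 666t is a multiple of gcd(423, 666) = 9; since 9 ∣ 1062, solutions exist.
Dividing through by 9 reduces the equation to 47s + 74t = 118.
Dividing repeatedly: 74 = 1·47 + 27, 47 = 1·27 + 20, 27 = 1·20 + 7, 20 = 2·7 + 6, 7 = 1·6 + 1, 6 = 6·1 + 0.
Unwinding: 1 = 7 − 1·6 = 7 − (20 − 2·7) = −20 + 3·7 = −20 + 3·(27 − 1·20) = 3·27 − 4·20 = 3·27 − 4·(47 − 1·27) = −4·47 + 7·27 = −4·47 + 7·(74 − 1·47) = 7·74 − 11·47, i.e. 47·(-11) + 74·7 = 1.
Times 118: 47·(-1298) + 74·826 = 118, so (-1298, 826) solves it.
Adding 18·74 to s and subtracting 18·47 from t gives the tidier solution (34, -20).
Check: 423·34 + 666·(-20) = 14382 − 13320 = 1062. ✓

s = 34, t = -20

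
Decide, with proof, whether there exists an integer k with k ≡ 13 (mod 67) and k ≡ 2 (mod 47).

k = 2023

The moduli 67 and 47 are coprime, so by the Chinese Remainder Theorem a unique solution modulo 3149 exists.
Any solution of the first congruence is k = 13 + 67t; substituting into the second, 67t ≡ 2 − 13 ≡ 36 (mod 47).
67 ≡ 20 (mod 47), so this reads 20t ≡ 36 (mod 47). Since 20·40 = 800 = 17·47 + 1, the inverse of 20 mod 47 is 40.
Multiplying by 40: t ≡ 40·36 = 1440 ≡ 30 (mod 47).
With t = 30: k = 13 + 67·30 = 2023.
Indeed 2023 ≡ 13 (mod 67) and 2023 ≡ 2 (mod 47).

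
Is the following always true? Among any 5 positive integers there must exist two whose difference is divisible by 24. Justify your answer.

Try 5 consecutive integers, 111, 112, …, 115. Their remainders mod 24 are 15, 16, 17, 18, 19 — pairwise different, as any 5 ≤ 24 consecutive integers have distinct residues.
Any two of them differ by at most 4 < 24 and by at least 1, so no difference is a multiple of 24.

No, the set {111, 112, 113, 114, 115} is a counterexample.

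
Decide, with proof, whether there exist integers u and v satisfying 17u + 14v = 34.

u = 2, v = 0

17 and 14 are coprime, so 17u + 14v ranges over all of ℤ.
Run the Euclidean algorithm on 17 and 14: 17 = 1·14 + 3, 14 = 4·3 + 2, 3 = 1·2 + 1, 2 = 2·1 + 0.
Unwinding: 1 = 3 − 1·2 = 3 − (14 − 4·3) = −14 + 5·3 = −14 + 5·(17 − 1·14) = 5·17 − 6·14, i.e. 17·5 + 14·(-6) = 1.
Multiplying through by 34: u = 5·34 = 170, v = (-6)·34 = -204 is a solution.
Subtracting 12·14 from u and adding 12·17 to v gives the tidier solution (2, 0).
Check: 17·2 + 14·0 = 34 + 0 = 34. ✓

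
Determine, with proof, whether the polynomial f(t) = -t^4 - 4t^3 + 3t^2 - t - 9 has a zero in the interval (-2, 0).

f(-2) = 21 and f(0) = -9, which have opposite signs.
f is continuous everywhere (it is a polynomial), in particular on [-2, 0].
By the Intermediate Value Theorem f must vanish at some point of (-2, 0).

Yes, f has a root in the interval.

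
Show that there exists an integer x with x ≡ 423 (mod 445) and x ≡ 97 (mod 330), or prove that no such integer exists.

There is no such integer.

gcd(445, 330) = 5. If x ≡ 423 (mod 445) and x ≡ 97 (mod 330), then x ≡ 423 (mod 5) and x ≡ 97 (mod 5).
These are incompatible: 423 − 97 = 326 is not divisible by 5.
Therefore no such x exists.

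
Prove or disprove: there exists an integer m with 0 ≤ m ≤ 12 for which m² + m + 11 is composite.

At m = 10: 10² + 10 + 11 = 121 = 11·11, which is composite.

m = 10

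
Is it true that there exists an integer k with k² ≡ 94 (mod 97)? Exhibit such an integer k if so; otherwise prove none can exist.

k = 26

Take k = 26. Then 26² = 676 = 6·97 + 94, so 26² ≡ 94 (mod 97).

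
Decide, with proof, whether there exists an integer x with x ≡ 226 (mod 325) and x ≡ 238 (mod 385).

There is no such integer.

Reduce both congruences modulo 5, which divides 325 and 385: they say x ≡ 226 (mod 5) and x ≡ 238 (mod 5).
These are incompatible: 226 − 238 = -12 is not divisible by 5.
So no integer satisfies both congruences.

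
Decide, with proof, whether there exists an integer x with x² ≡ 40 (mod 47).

No such integer exists.

47 is prime, so by Euler's criterion 40 is a square mod 47 iff 40^((47−1)/2) = 40^23 ≡ 1 (mod 47).
Squaring successively (mod 47): 40^2 = 1600 ≡ 2; 40^4 ≡ 2² = 4 ≡ 4; 40^8 ≡ 4² = 16 ≡ 16; 40^16 ≡ 16² = 256 ≡ 21.
Since 23 = 16 + 4 + 2 + 1, 40^23 ≡ 21 · 4 · 2 · 40; multiplying out mod 47: 21·4 = 84 ≡ 37, then 37·2 = 74 ≡ 27, then 27·40 = 1080 ≡ 46. Thus 40^23 ≡ 46 ≡ −1 (mod 47).
By Euler's criterion 40 is a quadratic non-residue mod 47: no x satisfies x² ≡ 40 (mod 47).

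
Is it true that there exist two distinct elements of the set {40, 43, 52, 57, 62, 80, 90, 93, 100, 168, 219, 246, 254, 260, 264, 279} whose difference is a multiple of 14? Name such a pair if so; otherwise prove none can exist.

Both 40 and 264 leave remainder 12 on division by 14; their difference 224 = 16·14 is a multiple of 14.

40 and 264 are such a pair.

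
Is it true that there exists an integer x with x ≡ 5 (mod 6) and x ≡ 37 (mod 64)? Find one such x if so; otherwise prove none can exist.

x = 101

The moduli are not coprime: gcd(6, 64) = 2. Compatibility requires 2 ∣ (37 − 5) = 32, which holds, so solutions exist.
Write x = 5 + 6t. Then 6t ≡ 37 − 5 ≡ 32 (mod 64); dividing through by 2 gives 3t ≡ 16 (mod 32).
Invert 3 mod 32 by the Euclidean algorithm: 32 = 10·3 + 2, 3 = 1·2 + 1, 2 = 2·1 + 0; back-substituting, 1 = 3 − 1·2 = 3 − (32 − 10·3) = −32 + 11·3. Hence 3·11 ≡ 1, so 3⁻¹ ≡ 11 (mod 32).
Multiplying by 11: t ≡ 11·16 = 176 ≡ 16 (mod 32).
Then x = 5 + 6·16 = 101.
Indeed 101 ≡ 5 (mod 6) and 101 ≡ 37 (mod 64).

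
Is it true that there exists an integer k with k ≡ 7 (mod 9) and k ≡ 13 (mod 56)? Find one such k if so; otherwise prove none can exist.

The moduli 9 and 56 are coprime, so by the Chinese Remainder Theorem a unique solution modulo 504 exists.
Any solution of the first congruence is k = 7 + 9t; substituting into the second, 9t ≡ 13 − 7 ≡ 6 (mod 56).
Note 9·25 = 225 ≡ 1 (mod 56) (as 225 − 1 = 4·56), so 9⁻¹ ≡ 25.
Therefore t ≡ 25·6 = 150 ≡ 38 (mod 56).
With t = 38: k = 7 + 9·38 = 349.
Check: 349 mod 9 = 7, 349 mod 56 = 13. ✓

k = 349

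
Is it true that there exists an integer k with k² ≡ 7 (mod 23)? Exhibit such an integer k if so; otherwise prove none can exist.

Apply Euler's criterion with the prime 23: 7 is a quadratic residue iff 7^11 ≡ 1 (mod 23), and a non-residue iff it is ≡ −1.
Repeated squaring mod 23: 7^2 = 49 ≡ 3; 7^4 ≡ 3² = 9 ≡ 9; 7^8 ≡ 9² = 81 ≡ 12.
Since 11 = 8 + 2 + 1, 7^11 ≡ 12 · 3 · 7; multiplying out mod 23: 12·3 = 36 ≡ 13, then 13·7 = 91 ≡ 22. Thus 7^11 ≡ 22 ≡ −1 (mod 23).
By Euler's criterion 7 is a quadratic non-residue mod 23: no k satisfies k² ≡ 7 (mod 23).

There is no such integer.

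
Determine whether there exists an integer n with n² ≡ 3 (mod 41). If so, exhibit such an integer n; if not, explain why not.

Apply Euler's criterion with the prime 41: 3 is a quadratic residue iff 3^20 ≡ 1 (mod 41), and a non-residue iff it is ≡ −1.
Squaring successively (mod 41): 3^2 = 9 ≡ 9; 3^4 ≡ 9² = 81 ≡ 40; 3^8 ≡ 40² = 1600 ≡ 1; 3^16 ≡ 1² = 1 ≡ 1.
Since 20 = 16 + 4, 3^20 ≡ 1 · 40; multiplying out mod 41: 1·40 = 40 ≡ 40. Thus 3^20 ≡ 40 ≡ −1 (mod 41).
The value −1 means 3 is a non-residue modulo 41, so n² ≡ 3 (mod 41) is impossible.

There is no such integer.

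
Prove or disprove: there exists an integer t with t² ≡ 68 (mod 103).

t = 58

t = 58 works: 58² = 3364, and 3364 − 68 = 3296 = 32·103.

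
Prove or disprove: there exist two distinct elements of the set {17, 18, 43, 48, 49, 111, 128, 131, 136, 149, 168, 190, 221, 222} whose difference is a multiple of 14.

No such pair exists.

Two integers differ by a multiple of 14 exactly when they have the same residue mod 14. The residues are 17↦3, 18↦4, 43↦1, 48↦6, 49↦7, 111↦13, 128↦2, 131↦5, 136↦10, 149↦9, 168↦0, 190↦8, 221↦11, 222↦12.
All 14 residues are distinct, so no two elements differ by a multiple of 14.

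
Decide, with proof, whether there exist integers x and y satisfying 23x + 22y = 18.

Since gcd(23, 22) = 1, every integer is an integer combination of 23 and 22.
Euclidean algorithm: 23 = 1·22 + 1, 22 = 22·1 + 0.
Unwinding: 1 = 23 − 1·22, i.e. 23·1 + 22·(-1) = 1.
Multiplying through by 18: x = 1·18 = 18, y = (-1)·18 = -18 is a solution.
Indeed 23·18 + 22·(-18) = 414 − 396 = 18.

x = 18, y = -18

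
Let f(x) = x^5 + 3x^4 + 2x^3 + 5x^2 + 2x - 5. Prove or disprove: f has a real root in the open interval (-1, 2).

Yes, f has a root in the interval.

f(-1) = -2 and f(2) = 115, which have opposite signs.
As a polynomial, f is continuous on every closed interval.
By the Intermediate Value Theorem, f takes the value 0 somewhere in the open interval.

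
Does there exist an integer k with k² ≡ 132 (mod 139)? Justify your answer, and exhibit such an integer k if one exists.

139 is prime, so by Euler's criterion 132 is a square mod 139 iff 132^((139−1)/2) = 132^69 ≡ 1 (mod 139).
Repeated squaring mod 139: 132^2 = 17424 ≡ 49; 132^4 ≡ 49² = 2401 ≡ 38; 132^8 ≡ 38² = 1444 ≡ 54; 132^16 ≡ 54² = 2916 ≡ 136; 132^32 ≡ 136² = 18496 ≡ 9; 132^64 ≡ 9² = 81 ≡ 81.
Since 69 = 64 + 4 + 1, 132^69 ≡ 81 · 38 · 132; multiplying out mod 139: 81·38 = 3078 ≡ 20, then 20·132 = 2640 ≡ 138. Thus 132^69 ≡ 138 ≡ −1 (mod 139).
By Euler's criterion 132 is a quadratic non-residue mod 139: no k satisfies k² ≡ 132 (mod 139).

There is no such integer.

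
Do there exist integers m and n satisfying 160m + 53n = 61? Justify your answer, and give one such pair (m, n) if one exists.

m = 8, n = -23

160 and 53 are coprime, so 160m + 53n ranges over all of ℤ.
Euclidean algorithm: 160 = 3·53 + 1, 53 = 53·1 + 0.
Back-substituting, 1 = 160 − 3·53; that is, 160·1 + 53·(-3) = 1.
Times 61: 160·61 + 53·(-183) = 61, so (61, -183) solves it.
Subtracting 1·53 from m and adding 1·160 to n gives the tidier solution (8, -23).
Check: 160·8 + 53·(-23) = 1280 − 1219 = 61. ✓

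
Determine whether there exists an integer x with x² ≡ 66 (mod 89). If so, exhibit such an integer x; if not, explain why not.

No such integer exists.

89 is prime, so by Euler's criterion 66 is a square mod 89 iff 66^((89−1)/2) = 66^44 ≡ 1 (mod 89).
Squaring successively (mod 89): 66^2 = 4356 ≡ 84; 66^4 ≡ 84² = 7056 ≡ 25; 66^8 ≡ 25² = 625 ≡ 2; 66^16 ≡ 2² = 4 ≡ 4; 66^32 ≡ 4² = 16 ≡ 16.
Since 44 = 32 + 8 + 4, 66^44 ≡ 16 · 2 · 25; multiplying out mod 89: 16·2 = 32 ≡ 32, then 32·25 = 800 ≡ 88. Thus 66^44 ≡ 88 ≡ −1 (mod 89).
By Euler's criterion 66 is a quadratic non-residue mod 89: no x satisfies x² ≡ 66 (mod 89).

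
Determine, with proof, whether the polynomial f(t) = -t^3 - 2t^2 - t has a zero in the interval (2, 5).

The endpoint values f(2) = -18 and f(5) = -180 are both negative. Claim: f(t) < 0 for every t in (2, 5).
Substitute t = 2 + u, where 0 < u < 3 on the interval. Expanding, f(2 + u) = -u^3 - 8u^2 - 21u - 18.
All 4 nonzero coefficients of this polynomial in u are negative; hence for u > 0 the value is a sum of negative terms (the constant -18 among them).
So f is strictly negative on (2, 5); no root exists in the interval.

f has no root in that interval.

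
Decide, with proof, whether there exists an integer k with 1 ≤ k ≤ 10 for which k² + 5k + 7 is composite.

At k = 8: 8² + 5·8 + 7 = 111 = 3·37, which is composite.

k = 8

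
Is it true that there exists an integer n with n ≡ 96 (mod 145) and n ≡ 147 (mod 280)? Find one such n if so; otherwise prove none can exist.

There is no such integer.

Both moduli are multiples of 5 = gcd(145, 280), so any solution would satisfy n ≡ 96 and n ≡ 147 modulo 5 simultaneously.
These are incompatible: 96 − 147 = -51 is not divisible by 5.
So no integer satisfies both congruences.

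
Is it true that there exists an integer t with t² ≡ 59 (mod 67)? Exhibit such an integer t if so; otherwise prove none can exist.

t = 40

t = 40 works: 40² = 1600, and 1600 − 59 = 1541 = 23·67.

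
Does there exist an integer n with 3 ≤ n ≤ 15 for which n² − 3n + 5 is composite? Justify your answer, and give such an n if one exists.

n = 11

At n = 11: 11² − 3·11 + 5 = 93 = 3·31, which is composite.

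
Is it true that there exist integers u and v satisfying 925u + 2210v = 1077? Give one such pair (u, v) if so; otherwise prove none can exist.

No such integers exist.

Any value of 925u + 2210v is a multiple of gcd(925, 2210) = 5.
However 1077 leaves remainder 2 on division by 5.
So the equation is unsolvable over ℤ.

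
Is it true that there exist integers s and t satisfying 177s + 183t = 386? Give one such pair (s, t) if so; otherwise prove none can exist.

No, no such integers exist.

gcd(177, 183) = 3, so every integer of the form 177s + 183t is a multiple of 3.
But 386 is not a multiple of 3 (it leaves remainder 2).
Hence no integers s, t satisfy the equation.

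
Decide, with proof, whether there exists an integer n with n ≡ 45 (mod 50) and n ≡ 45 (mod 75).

n = 45

The moduli are not coprime: gcd(50, 75) = 25. Compatibility requires 25 ∣ (45 − 45) = 0, which holds, so solutions exist.
In fact n = 45 itself already satisfies 45 mod 75 = 45.
Verify: 45 = 0·50 + 45 and 45 = 0·75 + 45. ✓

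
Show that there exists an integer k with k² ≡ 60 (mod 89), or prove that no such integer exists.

There is no such integer.

89 is prime, so by Euler's criterion 60 is a square mod 89 iff 60^((89−1)/2) = 60^44 ≡ 1 (mod 89).
Squaring successively (mod 89): 60^2 = 3600 ≡ 40; 60^4 ≡ 40² = 1600 ≡ 87; 60^8 ≡ 87² = 7569 ≡ 4; 60^16 ≡ 4² = 16 ≡ 16; 60^32 ≡ 16² = 256 ≡ 78.
Since 44 = 32 + 8 + 4, 60^44 ≡ 78 · 4 · 87; multiplying out mod 89: 78·4 = 312 ≡ 45, then 45·87 = 3915 ≡ 88. Thus 60^44 ≡ 88 ≡ −1 (mod 89).
By Euler's criterion 60 is a quadratic non-residue mod 89: no k satisfies k² ≡ 60 (mod 89).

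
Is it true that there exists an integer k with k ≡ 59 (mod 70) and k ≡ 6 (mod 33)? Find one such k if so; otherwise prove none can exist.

Since 70 and 33 share no common factor, CRT says the pair of congruences has a solution (unique mod 2310).
Write k = 59 + 70t and require 59 + 70t ≡ 6 (mod 33), i.e. 70t ≡ 13 (mod 33).
70 ≡ 4 (mod 33), so this reads 4t ≡ 13 (mod 33). Note 4·25 = 100 ≡ 1 (mod 33) (as 100 − 1 = 3·33), so 4⁻¹ ≡ 25.
Therefore t ≡ 25·13 = 325 ≡ 28 (mod 33).
Taking t = 28 gives k = 59 + 70·28 = 2019.
Check: 2019 mod 70 = 59, 2019 mod 33 = 6. ✓

k = 2019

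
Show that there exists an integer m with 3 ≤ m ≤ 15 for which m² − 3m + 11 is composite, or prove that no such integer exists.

At m = 4: 4² − 3·4 + 11 = 15 = 3·5, which is composite.

m = 4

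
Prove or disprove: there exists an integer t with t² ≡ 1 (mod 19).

t = 1

Take t = 1. Then 1² = 1, and since 0 ≤ 1 < 19 this is already reduced: 1² ≡ 1 (mod 19).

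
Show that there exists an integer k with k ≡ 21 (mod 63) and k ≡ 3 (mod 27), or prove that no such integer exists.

Here gcd(63, 27) = 9, and both 21 and 3 leave remainder 3 mod 9, so the system is consistent.
The integers ≡ 21 (mod 63) are 21, 84, …; their remainders mod 27 are 21, 3, so k = 84 is the first that is ≡ 3 (mod 27).
Check: 84 mod 63 = 21, 84 mod 27 = 3. ✓

k = 84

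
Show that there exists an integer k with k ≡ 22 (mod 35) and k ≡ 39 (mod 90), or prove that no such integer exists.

No such integer exists.

Reduce both congruences modulo 5, which divides 35 and 90: they say k ≡ 22 (mod 5) and k ≡ 39 (mod 5).
But 22 mod 5 = 2 while 39 mod 5 = 4, a contradiction.
So no integer satisfies both congruences.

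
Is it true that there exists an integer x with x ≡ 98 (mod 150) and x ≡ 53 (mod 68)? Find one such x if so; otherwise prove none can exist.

gcd(150, 68) = 2. If x ≡ 98 (mod 150) and x ≡ 53 (mod 68), then x ≡ 98 (mod 2) and x ≡ 53 (mod 2).
These are incompatible: 98 − 53 = 45 is not divisible by 2.
Hence the system has no solution.

There is no such integer.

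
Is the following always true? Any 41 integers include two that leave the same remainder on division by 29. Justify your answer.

True.

There are exactly 29 possible remainders on division by 29.
With 41 integers and only 29 classes, the pigeonhole principle forces two of them, say a and b, into the same class.
So a and b have equal remainders mod 29, which is exactly what was to be shown.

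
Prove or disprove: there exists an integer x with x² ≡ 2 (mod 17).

x = 11

x = 11 works: 11² = 121, and 121 − 2 = 119 = 7·17.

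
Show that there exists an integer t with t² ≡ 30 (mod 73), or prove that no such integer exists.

There is no such integer.

73 is prime, so by Euler's criterion 30 is a square mod 73 iff 30^((73−1)/2) = 30^36 ≡ 1 (mod 73).
Repeated squaring mod 73: 30^2 = 900 ≡ 24; 30^4 ≡ 24² = 576 ≡ 65; 30^8 ≡ 65² = 4225 ≡ 64; 30^16 ≡ 64² = 4096 ≡ 8; 30^32 ≡ 8² = 64 ≡ 64.
Since 36 = 32 + 4, 30^36 ≡ 64 · 65; multiplying out mod 73: 64·65 = 4160 ≡ 72. Thus 30^36 ≡ 72 ≡ −1 (mod 73).
The value −1 means 30 is a non-residue modulo 73, so t² ≡ 30 (mod 73) is impossible.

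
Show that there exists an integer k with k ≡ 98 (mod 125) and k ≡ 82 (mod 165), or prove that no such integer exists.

Both moduli are multiples of 5 = gcd(125, 165), so any solution would satisfy k ≡ 98 and k ≡ 82 modulo 5 simultaneously.
However 98 ≡ 3 and 82 ≡ 2 (mod 5), and 3 ≠ 2.
So no integer satisfies both congruences.

No such integer exists.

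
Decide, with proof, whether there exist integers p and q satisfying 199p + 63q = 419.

p = 23, q = -66

199 and 63 are coprime, so 199p + 63q ranges over all of ℤ.
Euclidean algorithm: 199 = 3·63 + 10, 63 = 6·10 + 3, 10 = 3·3 + 1, 3 = 3·1 + 0.
Back-substituting, 1 = 10 − 3·3 = 10 − 3·(63 − 6·10) = −3·63 + 19·10 = −3·63 + 19·(199 − 3·63) = 19·199 − 60·63; that is, 199·19 + 63·(-60) = 1.
Times 419: 199·7961 + 63·(-25140) = 419, so (7961, -25140) solves it.
The general solution is p = 7961 + 63k, q = -25140 − 199k; taking k = -126 gives the smaller pair p = 23, q = -66.
Check: 199·23 + 63·(-66) = 4577 − 4158 = 419. ✓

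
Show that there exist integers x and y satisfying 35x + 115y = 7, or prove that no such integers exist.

No, no such integers exist.

gcd(35, 115) = 5, so every integer of the form 35x + 115y is a multiple of 5.
However 7 leaves remainder 2 on division by 5.
Therefore 35x + 115y = 7 has no solution in integers.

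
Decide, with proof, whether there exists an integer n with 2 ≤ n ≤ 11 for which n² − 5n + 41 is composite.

At n = 2: 2² − 5·2 + 41 = 35 = 5·7, which is composite.

n = 2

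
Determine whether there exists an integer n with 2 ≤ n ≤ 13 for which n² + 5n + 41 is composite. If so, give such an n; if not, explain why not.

n = 8

At n = 8: 8² + 5·8 + 41 = 145 = 5·29, which is composite.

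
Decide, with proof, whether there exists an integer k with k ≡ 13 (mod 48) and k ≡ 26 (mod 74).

No such integer exists.

Both moduli are multiples of 2 = gcd(48, 74), so any solution would satisfy k ≡ 13 and k ≡ 26 modulo 2 simultaneously.
But 13 mod 2 = 1 while 26 mod 2 = 0, a contradiction.
Hence the system has no solution.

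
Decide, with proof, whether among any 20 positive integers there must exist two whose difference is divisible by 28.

Take the 20 consecutive integers 2, 3, …, 21: their residues mod 28 are all distinct because 20 ≤ 28.
The differences between them range over 1, …, 19, none of which is divisible by 28.

No, the set {2, 3, 4, 5, 6, 7, 8, 9, 10, 11, 12, 13, 14, 15, 16, 17, 18, 19, 20, 21} is a counterexample.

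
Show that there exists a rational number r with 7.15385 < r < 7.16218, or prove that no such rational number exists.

r = 136/19

Multiplying by 19: 19·7.15385 = 135.92315 and 19·7.16218 = 136.08142, so the integer 136 lies strictly between them.
Dividing back, 7.15385 < 136/19 < 7.16218, and 136/19 is rational.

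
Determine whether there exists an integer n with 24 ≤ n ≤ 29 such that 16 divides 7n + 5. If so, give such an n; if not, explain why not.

n = 29

For n = 24, 25, …, 28 the values 173, 180, 187, 194, 201 are not multiples of 16. At n = 29 we get 7·29 + 5 = 208, and 208 = 16·13.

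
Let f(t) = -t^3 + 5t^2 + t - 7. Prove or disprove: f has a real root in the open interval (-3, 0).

f(-3) = 62 and f(0) = -7, which have opposite signs.
As a polynomial, f is continuous on every closed interval.
By the Intermediate Value Theorem, f takes the value 0 somewhere in the open interval.

Such a root exists.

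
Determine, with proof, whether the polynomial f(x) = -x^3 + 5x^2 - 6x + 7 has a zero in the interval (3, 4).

f(3) = 7 and f(4) = -1, which have opposite signs.
As a polynomial, f is continuous on every closed interval.
By the Intermediate Value Theorem f must vanish at some point of (3, 4).

Such a root exists.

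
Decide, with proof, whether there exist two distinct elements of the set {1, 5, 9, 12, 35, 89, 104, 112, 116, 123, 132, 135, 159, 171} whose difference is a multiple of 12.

5 and 89 are such a pair.

Reduce each element mod 12: 1↦1, 5↦5, 9↦9, 12↦0, 35↦11, 89↦5, 104↦8, 112↦4, 116↦8, 123↦3, 132↦0, 135↦3, 159↦3, 171↦3. The residue 5 repeats (at 5 and 89), and 89 − 5 = 84 = 7·12.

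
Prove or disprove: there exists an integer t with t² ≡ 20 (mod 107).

There is no such integer.

Apply Euler's criterion with the prime 107: 20 is a quadratic residue iff 20^53 ≡ 1 (mod 107), and a non-residue iff it is ≡ −1.
Squaring successively (mod 107): 20^2 = 400 ≡ 79; 20^4 ≡ 79² = 6241 ≡ 35; 20^8 ≡ 35² = 1225 ≡ 48; 20^16 ≡ 48² = 2304 ≡ 57; 20^32 ≡ 57² = 3249 ≡ 39.
Since 53 = 32 + 16 + 4 + 1, 20^53 ≡ 39 · 57 · 35 · 20; multiplying out mod 107: 39·57 = 2223 ≡ 83, then 83·35 = 2905 ≡ 16, then 16·20 = 320 ≡ 106. Thus 20^53 ≡ 106 ≡ −1 (mod 107).
By Euler's criterion 20 is a quadratic non-residue mod 107: no t satisfies t² ≡ 20 (mod 107).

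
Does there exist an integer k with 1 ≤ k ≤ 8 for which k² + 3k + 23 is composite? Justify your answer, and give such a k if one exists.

At k = 7: 7² + 3·7 + 23 = 93 = 3·31, which is composite.

k = 7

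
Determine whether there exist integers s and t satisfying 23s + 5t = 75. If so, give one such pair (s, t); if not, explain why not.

23 and 5 are coprime, so 23s + 5t ranges over all of ℤ.
Dividing repeatedly: 23 = 4·5 + 3, 5 = 1·3 + 2, 3 = 1·2 + 1, 2 = 2·1 + 0.
Working back up the chain: 1 = 3 − 1·2 = 3 − (5 − 1·3) = −5 + 2·3 = −5 + 2·(23 − 4·5) = 2·23 − 9·5. So 23·2 + 5·(-9) = 1.
Times 75: 23·150 + 5·(-675) = 75, so (150, -675) solves it.
Shifting by a multiple of (5, −23) keeps it a solution: s = 150 − 30·5 = 0, t = -675 + 30·23 = 15.
Indeed 23·0 + 5·15 = 0 + 75 = 75.

s = 0, t = 15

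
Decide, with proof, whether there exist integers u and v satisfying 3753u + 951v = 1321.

No such integers exist.

gcd(3753, 951) = 3, so every integer of the form 3753u + 951v is a multiple of 3.
However 1321 leaves remainder 1 on division by 3.
Hence no integers u, v satisfy the equation.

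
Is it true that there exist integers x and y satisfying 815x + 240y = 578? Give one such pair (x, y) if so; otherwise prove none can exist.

Both 815 and 240 are divisible by gcd(815, 240) = 5, hence so is any combination 815x + 240y.
But 578 = 5·115 + 3, so 5 ∤ 578.
Hence no integers x, y satisfy the equation.

No such integers exist.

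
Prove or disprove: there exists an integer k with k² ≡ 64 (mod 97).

Take k = 89. Then 89² = 7921 = 81·97 + 64, so 89² ≡ 64 (mod 97).

k = 89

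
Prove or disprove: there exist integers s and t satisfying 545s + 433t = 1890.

s = 71, t = -85

Since gcd(545, 433) = 1, every integer is an integer combination of 545 and 433.
Dividing repeatedly: 545 = 1·433 + 112, 433 = 3·112 + 97, 112 = 1·97 + 15, 97 = 6·15 + 7, 15 = 2·7 + 1, 7 = 7·1 + 0.
Back-substituting, 1 = 15 − 2·7 = 15 − 2·(97 − 6·15) = −2·97 + 13·15 = −2·97 + 13·(112 − 1·97) = 13·112 − 15·97 = 13·112 − 15·(433 − 3·112) = −15·433 + 58·112 = −15·433 + 58·(545 − 1·433) = 58·545 − 73·433; that is, 545·58 + 433·(-73) = 1.
Times 1890: 545·109620 + 433·(-137970) = 1890, so (109620, -137970) solves it.
Shifting by a multiple of (433, −545) keeps it a solution: s = 109620 − 253·433 = 71, t = -137970 + 253·545 = -85.
Check: 545·71 + 433·(-85) = 38695 − 36805 = 1890. ✓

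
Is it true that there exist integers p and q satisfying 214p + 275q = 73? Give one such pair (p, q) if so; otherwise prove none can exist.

Since gcd(214, 275) = 1, every integer is an integer combination of 214 and 275.
Run the Euclidean algorithm on 275 and 214: 275 = 1·214 + 61, 214 = 3·61 + 31, 61 = 1·31 + 30, 31 = 1·30 + 1, 30 = 30·1 + 0.
Unwinding: 1 = 31 − 1·30 = 31 − (61 − 1·31) = −61 + 2·31 = −61 + 2·(214 − 3·61) = 2·214 − 7·61 = 2·214 − 7·(275 − 1·214) = −7·275 + 9·214, i.e. 214·9 + 275·(-7) = 1.
Multiplying through by 73: p = 9·73 = 657, q = (-7)·73 = -511 is a solution.
Shifting by a multiple of (275, −214) keeps it a solution: p = 657 − 2·275 = 107, q = -511 + 2·214 = -83.
Indeed 214·107 + 275·(-83) = 22898 − 22825 = 73.

p = 107, q = -83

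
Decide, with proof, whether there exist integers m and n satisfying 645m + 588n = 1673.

Both 645 and 588 are divisible by gcd(645, 588) = 3, hence so is any combination 645m + 588n.
But 1673 = 3·557 + 2, so 3 ∤ 1673.
So the equation is unsolvable over ℤ.

There are no such integers.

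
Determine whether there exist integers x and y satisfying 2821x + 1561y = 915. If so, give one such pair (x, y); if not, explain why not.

Any value of 2821x + 1561y is a multiple of gcd(2821, 1561) = 7.
But 915 is not a multiple of 7 (it leaves remainder 5).
Hence no integers x, y satisfy the equation.

No, no such integers exist.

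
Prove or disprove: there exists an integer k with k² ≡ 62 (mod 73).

Apply Euler's criterion with the prime 73: 62 is a quadratic residue iff 62^36 ≡ 1 (mod 73), and a non-residue iff it is ≡ −1.
Repeated squaring mod 73: 62^2 = 3844 ≡ 48; 62^4 ≡ 48² = 2304 ≡ 41; 62^8 ≡ 41² = 1681 ≡ 2; 62^16 ≡ 2² = 4 ≡ 4; 62^32 ≡ 4² = 16 ≡ 16.
Since 36 = 32 + 4, 62^36 ≡ 16 · 41; multiplying out mod 73: 16·41 = 656 ≡ 72. Thus 62^36 ≡ 72 ≡ −1 (mod 73).
The value −1 means 62 is a non-residue modulo 73, so k² ≡ 62 (mod 73) is impossible.

No such integer exists.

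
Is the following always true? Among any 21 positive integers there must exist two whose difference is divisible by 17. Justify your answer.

Partition the integers by their residue mod 17; there are 17 classes.
Since 21 > 17, two of the 21 integers must share a residue class by the pigeonhole principle; call them a and b.
Then a ≡ b (mod 17), i.e. 17 ∣ (a − b).

Yes.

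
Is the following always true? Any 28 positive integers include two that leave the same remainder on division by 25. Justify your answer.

Each integer lies in one of the 25 residue classes modulo 25.
Since 28 > 25, two of the 28 integers must share a residue class by the pigeonhole principle; call them a and b.
So a and b have equal remainders mod 25, which is exactly what was to be shown.

Yes, this is always true.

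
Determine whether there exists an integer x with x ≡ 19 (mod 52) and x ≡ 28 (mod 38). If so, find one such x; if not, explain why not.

Reduce both congruences modulo 2, which divides 52 and 38: they say x ≡ 19 (mod 2) and x ≡ 28 (mod 2).
But 19 mod 2 = 1 while 28 mod 2 = 0, a contradiction.
Hence the system has no solution.

No, no such integer exists.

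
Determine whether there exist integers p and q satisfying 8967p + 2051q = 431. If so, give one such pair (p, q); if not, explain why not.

There are no such integers.

gcd(8967, 2051) = 7, so every integer of the form 8967p + 2051q is a multiple of 7.
But 431 = 7·61 + 4, so 7 ∤ 431.
Hence no integers p, q satisfy the equation.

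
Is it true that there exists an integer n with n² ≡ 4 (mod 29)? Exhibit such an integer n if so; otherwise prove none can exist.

Take n = 27. Then 27² = 729 = 25·29 + 4, so 27² ≡ 4 (mod 29).

n = 27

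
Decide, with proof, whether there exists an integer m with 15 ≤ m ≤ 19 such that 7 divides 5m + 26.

No such integer m in that range exists.

The values of 5m + 26 for m = 15, 16, …, 19 are 101, 106, 111, 116, 121; reduced mod 7 these are 3, 1, 6, 4, 2.
The residue 0 does not occur, so no m in [15, 19] makes 5m + 26 a multiple of 7.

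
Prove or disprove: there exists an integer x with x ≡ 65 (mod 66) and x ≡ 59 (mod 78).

gcd(66, 78) = 6. A simultaneous solution exists iff 65 ≡ 59 (mod 6); here 65 mod 6 = 5 = 59 mod 6, so it does.
List candidates x ≡ 65 (mod 66): 65, 131, 197, 263, 329, 395, 461, 527. Modulo 78 these are 65, 53, 41, 29, 17, 5, 71, 59; 527 gives 59 as required.
Check: 527 mod 66 = 65, 527 mod 78 = 59. ✓

x = 527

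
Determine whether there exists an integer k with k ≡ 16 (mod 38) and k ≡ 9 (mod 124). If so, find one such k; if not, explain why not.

Reduce both congruences modulo 2, which divides 38 and 124: they say k ≡ 16 (mod 2) and k ≡ 9 (mod 2).
But 16 mod 2 = 0 while 9 mod 2 = 1, a contradiction.
So no integer satisfies both congruences.

There is no such integer.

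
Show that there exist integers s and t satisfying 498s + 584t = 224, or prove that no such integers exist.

s = 140, t = -119

gcd(498, 584) = 2, and 2 divides 224, so integer solutions exist.
Dividing through by 2 reduces the equation to 249s + 292t = 112.
Run the Euclidean algorithm on 292 and 249: 292 = 1·249 + 43, 249 = 5·43 + 34, 43 = 1·34 + 9, 34 = 3·9 + 7, 9 = 1·7 + 2, 7 = 3·2 + 1, 2 = 2·1 + 0.
Working back up the chain: 1 = 7 − 3·2 = 7 − 3·(9 − 1·7) = −3·9 + 4·7 = −3·9 + 4·(34 − 3·9) = 4·34 − 15·9 = 4·34 − 15·(43 − 1·34) = −15·43 + 19·34 = −15·43 + 19·(249 − 5·43) = 19·249 − 110·43 = 19·249 − 110·(292 − 1·249) = −110·292 + 129·249. So 249·129 + 292·(-110) = 1.
Times 112: 249·14448 + 292·(-12320) = 112, so (14448, -12320) solves it.
The general solution is s = 14448 + 292k, t = -12320 − 249k; taking k = -49 gives the smaller pair s = 140, t = -119.
Indeed 498·140 + 584·(-119) = 69720 − 69496 = 224.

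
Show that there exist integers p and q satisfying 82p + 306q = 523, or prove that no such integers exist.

There are no such integers.

Any value of 82p + 306q is a multiple of gcd(82, 306) = 2.
But 523 = 2·261 + 1, so 2 ∤ 523.
So the equation is unsolvable over ℤ.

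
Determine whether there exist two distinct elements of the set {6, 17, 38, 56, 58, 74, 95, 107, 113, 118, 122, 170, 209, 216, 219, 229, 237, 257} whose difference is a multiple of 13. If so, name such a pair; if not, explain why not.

The pair (6, 58) works.

6 mod 13 = 6 and 58 mod 13 = 6, so 58 − 6 = 52 = 4·13.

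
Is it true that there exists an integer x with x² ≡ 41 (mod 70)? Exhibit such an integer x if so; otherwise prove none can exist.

There is no such integer.

Reduce modulo 7, which divides 70: we would need x² ≡ 6 (mod 7).
Squares mod 7 repeat after x = 3 (as (−x)² = x²); for x = 0..3 they are 0, 1, 4, 2.
The set of squares mod 7 is therefore {0, 1, 2, 4}, which does not contain 6.
Therefore x² ≡ 41 (mod 70) has no solution.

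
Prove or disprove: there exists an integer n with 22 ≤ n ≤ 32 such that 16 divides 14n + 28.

n = 22

Try n = 22: 14·22 + 28 = 336 = 21·16, which is divisible by 16.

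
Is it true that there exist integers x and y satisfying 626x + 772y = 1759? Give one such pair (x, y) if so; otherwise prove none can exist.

Any value of 626x + 772y is a multiple of gcd(626, 772) = 2.
But 1759 = 2·879 + 1, so 2 ∤ 1759.
So the equation is unsolvable over ℤ.

No such integers exist.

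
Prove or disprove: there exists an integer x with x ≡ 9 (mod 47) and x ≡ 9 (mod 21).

x = 9

Since 47 and 21 share no common factor, CRT says the pair of congruences has a solution (unique mod 987).
Write x = 9 + 47t and require 9 + 47t ≡ 9 (mod 21), i.e. 47t ≡ 0 (mod 21).
47 ≡ 5 (mod 21), so this reads 5t ≡ 0 (mod 21). t = 0 satisfies this.
Taking t = 0 gives x = 9 + 47·0 = 9.
Check: 9 mod 47 = 9, 9 mod 21 = 9. ✓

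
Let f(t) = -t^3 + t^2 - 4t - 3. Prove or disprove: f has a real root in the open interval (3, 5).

f has no root in that interval.

f(3) = -33 and f(5) = -123, both negative.
The derivative f'(t) = -3t^2 + 2t - 4 is a quadratic with discriminant 2² − 4·(-3)·(-4) = -44 < 0; it never vanishes, so it is always negative (sign of the leading coefficient).
Hence f is strictly decreasing on ℝ, and in particular on [3, 5]. A strictly monotone function with same-sign endpoint values stays negative on the whole interval, so f has no zero in (3, 5).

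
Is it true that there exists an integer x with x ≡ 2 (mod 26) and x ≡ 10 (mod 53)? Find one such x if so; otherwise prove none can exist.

x = 964

Since 26 and 53 share no common factor, CRT says the pair of congruences has a solution (unique mod 1378).
Any solution of the first congruence is x = 2 + 26t; substituting into the second, 26t ≡ 10 − 2 ≡ 8 (mod 53).
Invert 26 mod 53 by the Euclidean algorithm: 53 = 2·26 + 1, 26 = 26·1 + 0; back-substituting, 1 = 53 − 2·26. Hence 26·(-2) ≡ 1, so 26⁻¹ ≡ -2 ≡ 51 (mod 53).
Therefore t ≡ 51·8 = 408 ≡ 37 (mod 53).
Taking t = 37 gives x = 2 + 26·37 = 964.
Verify: 964 = 37·26 + 2 and 964 = 18·53 + 10. ✓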